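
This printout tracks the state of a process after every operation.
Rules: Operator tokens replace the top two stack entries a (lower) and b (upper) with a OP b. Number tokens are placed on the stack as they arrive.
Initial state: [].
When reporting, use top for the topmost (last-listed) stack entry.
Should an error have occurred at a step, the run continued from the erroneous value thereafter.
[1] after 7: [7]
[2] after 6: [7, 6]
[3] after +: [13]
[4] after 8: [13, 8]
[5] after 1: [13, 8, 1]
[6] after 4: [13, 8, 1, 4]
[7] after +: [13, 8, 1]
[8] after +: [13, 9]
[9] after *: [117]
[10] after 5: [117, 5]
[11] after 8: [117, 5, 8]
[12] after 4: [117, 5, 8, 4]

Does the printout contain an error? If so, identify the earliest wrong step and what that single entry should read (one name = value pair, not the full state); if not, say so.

Recomputing the run from the initial state:
step 1: [7]
step 2: [7, 6]
step 3: [13]
step 4: [13, 8]
step 5: [13, 8, 1]
step 6: [13, 8, 1, 4]
step 7: [13, 8, 5]
step 8: [13, 13]
step 9: [169]
step 10: [169, 5]
step 11: [169, 5, 8]
step 12: [169, 5, 8, 4]
The first disagreement with the printout is at step 7, where the value should be top = 5.

step 7, top = 5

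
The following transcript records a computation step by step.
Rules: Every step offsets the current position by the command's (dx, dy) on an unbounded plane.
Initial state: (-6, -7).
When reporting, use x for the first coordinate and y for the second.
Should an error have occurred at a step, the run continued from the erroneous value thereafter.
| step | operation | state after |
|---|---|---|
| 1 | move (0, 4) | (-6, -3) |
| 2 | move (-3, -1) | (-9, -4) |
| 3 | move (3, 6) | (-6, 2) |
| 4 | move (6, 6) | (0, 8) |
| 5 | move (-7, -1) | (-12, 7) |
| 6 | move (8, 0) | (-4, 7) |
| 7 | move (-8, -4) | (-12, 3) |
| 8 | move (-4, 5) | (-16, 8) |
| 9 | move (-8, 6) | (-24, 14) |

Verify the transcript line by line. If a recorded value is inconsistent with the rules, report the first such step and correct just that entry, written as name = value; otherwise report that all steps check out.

step 5, x = -7

1. x = -6 + (0) = -6, y = -7 + (4) = -3 (matches)
2. x = -6 + (-3) = -9, y = -3 + (-1) = -4 (confirmed correct)
3. x = -9 + (3) = -6, y = -4 + (6) = 2 (no discrepancy)
4. x = -6 + (6) = 0, y = 2 + (6) = 8 (verified)
5. x = 0 + (-7) = -7, y = 8 + (-1) = 7 (the transcript disagrees here)
First incorrect step: 5; the correct value is x = -7.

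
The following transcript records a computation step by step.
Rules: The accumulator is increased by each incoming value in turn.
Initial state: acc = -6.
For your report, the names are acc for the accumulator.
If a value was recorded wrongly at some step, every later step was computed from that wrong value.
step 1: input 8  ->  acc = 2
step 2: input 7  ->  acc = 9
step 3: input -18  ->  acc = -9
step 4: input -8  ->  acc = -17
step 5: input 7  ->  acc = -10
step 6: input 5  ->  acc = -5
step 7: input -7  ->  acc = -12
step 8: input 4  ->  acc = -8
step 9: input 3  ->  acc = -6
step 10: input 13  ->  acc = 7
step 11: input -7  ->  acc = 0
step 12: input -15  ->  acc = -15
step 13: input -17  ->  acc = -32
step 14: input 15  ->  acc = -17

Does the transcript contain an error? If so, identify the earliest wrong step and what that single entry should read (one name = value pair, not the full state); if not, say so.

step 9, acc = -5

Step 1: acc = -6 + 8 = 2 — verified.
Step 2: acc = 2 + 7 = 9 — no discrepancy.
Step 3: acc = 9 + -18 = -9 — in agreement.
Step 4: acc = -9 + -8 = -17 — agrees with the transcript.
Step 5: acc = -17 + 7 = -10 — exactly as logged.
Step 6: acc = -10 + 5 = -5 — verified.
Step 7: acc = -5 + -7 = -12 — no discrepancy.
Step 8: acc = -12 + 4 = -8 — same as recorded.
Step 9: acc = -8 + 3 = -5 — the transcript has a different value.
Conclusion: step 9 carries the first error; the entry should be acc = -5.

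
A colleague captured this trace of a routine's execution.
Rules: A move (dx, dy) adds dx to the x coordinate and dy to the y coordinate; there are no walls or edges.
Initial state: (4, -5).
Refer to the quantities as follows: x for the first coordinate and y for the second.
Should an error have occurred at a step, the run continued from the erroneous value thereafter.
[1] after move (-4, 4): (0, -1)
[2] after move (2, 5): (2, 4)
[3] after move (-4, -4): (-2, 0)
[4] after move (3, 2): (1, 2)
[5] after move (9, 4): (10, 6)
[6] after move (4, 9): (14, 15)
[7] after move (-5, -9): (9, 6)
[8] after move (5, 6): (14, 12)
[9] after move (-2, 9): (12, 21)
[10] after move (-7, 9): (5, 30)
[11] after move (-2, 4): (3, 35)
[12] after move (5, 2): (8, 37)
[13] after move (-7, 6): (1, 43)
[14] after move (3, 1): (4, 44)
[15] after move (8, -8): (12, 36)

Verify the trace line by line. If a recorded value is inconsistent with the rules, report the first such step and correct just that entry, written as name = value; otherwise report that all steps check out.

step 11, y = 34

Recomputing the run from the initial state:
step 1: x = 0, y = -1
step 2: x = 2, y = 4
step 3: x = -2, y = 0
step 4: x = 1, y = 2
step 5: x = 10, y = 6
step 6: x = 14, y = 15
step 7: x = 9, y = 6
step 8: x = 14, y = 12
step 9: x = 12, y = 21
step 10: x = 5, y = 30
step 11: x = 3, y = 34
step 12: x = 8, y = 36
step 13: x = 1, y = 42
step 14: x = 4, y = 43
step 15: x = 12, y = 35
The first disagreement with the trace is at step 11, where the value should be y = 34.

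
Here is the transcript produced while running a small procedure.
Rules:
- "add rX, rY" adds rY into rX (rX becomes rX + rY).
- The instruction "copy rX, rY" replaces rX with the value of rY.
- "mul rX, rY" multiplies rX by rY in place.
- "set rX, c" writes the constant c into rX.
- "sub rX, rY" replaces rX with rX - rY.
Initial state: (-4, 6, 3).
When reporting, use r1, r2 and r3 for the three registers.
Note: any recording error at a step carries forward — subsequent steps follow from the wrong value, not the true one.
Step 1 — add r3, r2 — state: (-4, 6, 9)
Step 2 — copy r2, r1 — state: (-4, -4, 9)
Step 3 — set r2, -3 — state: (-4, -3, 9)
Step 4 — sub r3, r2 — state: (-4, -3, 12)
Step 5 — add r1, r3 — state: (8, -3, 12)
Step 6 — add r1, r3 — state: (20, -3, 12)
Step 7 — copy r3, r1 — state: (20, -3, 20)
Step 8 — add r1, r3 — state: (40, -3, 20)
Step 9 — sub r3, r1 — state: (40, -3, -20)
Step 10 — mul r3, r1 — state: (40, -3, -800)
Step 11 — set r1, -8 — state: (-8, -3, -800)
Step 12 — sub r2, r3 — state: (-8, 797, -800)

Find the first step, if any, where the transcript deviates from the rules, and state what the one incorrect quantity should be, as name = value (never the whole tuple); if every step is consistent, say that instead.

step 1: r3 = 3 + 6 = 9 -> confirmed correct
step 2: r2 = -4 -> checks out
step 3: r2 = -3 -> in agreement
step 4: r3 = 9 - -3 = 12 -> checks out
step 5: r1 = -4 + 12 = 8 -> matches
step 6: r1 = 8 + 12 = 20 -> same as recorded
step 7: r3 = 20 -> matches
step 8: r1 = 20 + 20 = 40 -> no discrepancy
step 9: r3 = 20 - 40 = -20 -> same as recorded
step 10: r3 = -20 * 40 = -800 -> same as recorded
step 11: r1 = -8 -> in agreement
step 12: r2 = -3 - -800 = 797 -> verified
No step deviates from the rules.

no error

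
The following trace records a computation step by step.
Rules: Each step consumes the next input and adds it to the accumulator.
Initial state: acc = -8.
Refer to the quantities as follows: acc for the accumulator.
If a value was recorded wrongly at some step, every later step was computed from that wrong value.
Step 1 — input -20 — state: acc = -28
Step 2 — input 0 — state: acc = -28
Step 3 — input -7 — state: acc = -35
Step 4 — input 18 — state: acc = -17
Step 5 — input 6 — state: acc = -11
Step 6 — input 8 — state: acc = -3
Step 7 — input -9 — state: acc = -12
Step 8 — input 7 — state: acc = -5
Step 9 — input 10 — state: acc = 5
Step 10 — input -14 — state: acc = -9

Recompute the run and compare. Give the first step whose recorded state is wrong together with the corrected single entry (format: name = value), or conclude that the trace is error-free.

Recomputing the run from the initial state:
step 1: acc = -28
step 2: acc = -28
step 3: acc = -35
step 4: acc = -17
step 5: acc = -11
step 6: acc = -3
step 7: acc = -12
step 8: acc = -5
step 9: acc = 5
step 10: acc = -9
This matches the trace at every step.

no error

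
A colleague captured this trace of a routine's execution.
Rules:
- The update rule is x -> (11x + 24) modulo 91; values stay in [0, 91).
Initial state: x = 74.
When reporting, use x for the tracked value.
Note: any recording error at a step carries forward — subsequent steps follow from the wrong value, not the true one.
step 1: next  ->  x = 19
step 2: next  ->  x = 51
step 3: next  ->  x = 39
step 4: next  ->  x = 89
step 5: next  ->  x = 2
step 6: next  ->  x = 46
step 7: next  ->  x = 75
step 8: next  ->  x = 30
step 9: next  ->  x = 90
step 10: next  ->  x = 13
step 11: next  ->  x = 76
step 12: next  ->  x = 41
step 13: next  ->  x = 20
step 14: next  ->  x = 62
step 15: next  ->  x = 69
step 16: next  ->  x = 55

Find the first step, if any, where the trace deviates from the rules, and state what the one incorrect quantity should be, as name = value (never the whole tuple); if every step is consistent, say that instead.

step 9, x = 81

Recomputing the run from the initial state:
step 1: x = 19
step 2: x = 51
step 3: x = 39
step 4: x = 89
step 5: x = 2
step 6: x = 46
step 7: x = 75
step 8: x = 30
step 9: x = 81
step 10: x = 5
step 11: x = 79
step 12: x = 74
step 13: x = 19
step 14: x = 51
step 15: x = 39
step 16: x = 89
The first disagreement with the trace is at step 9, where the value should be x = 81.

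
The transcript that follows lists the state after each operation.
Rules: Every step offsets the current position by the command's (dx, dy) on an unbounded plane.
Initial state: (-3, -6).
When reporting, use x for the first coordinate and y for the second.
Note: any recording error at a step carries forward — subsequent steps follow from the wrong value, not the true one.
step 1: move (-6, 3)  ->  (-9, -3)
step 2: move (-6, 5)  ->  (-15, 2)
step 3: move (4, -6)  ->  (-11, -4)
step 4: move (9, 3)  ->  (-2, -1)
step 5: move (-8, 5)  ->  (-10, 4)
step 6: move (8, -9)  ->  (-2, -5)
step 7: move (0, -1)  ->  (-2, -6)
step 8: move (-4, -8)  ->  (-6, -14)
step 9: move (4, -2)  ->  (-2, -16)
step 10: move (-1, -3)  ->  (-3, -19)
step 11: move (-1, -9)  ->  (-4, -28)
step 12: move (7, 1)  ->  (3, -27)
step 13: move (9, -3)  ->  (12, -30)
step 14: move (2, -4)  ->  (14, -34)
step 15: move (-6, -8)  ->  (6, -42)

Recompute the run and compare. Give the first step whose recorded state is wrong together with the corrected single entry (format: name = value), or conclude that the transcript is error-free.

step 15, x = 8

Recomputing the run from the initial state:
step 1: x = -9, y = -3
step 2: x = -15, y = 2
step 3: x = -11, y = -4
step 4: x = -2, y = -1
step 5: x = -10, y = 4
step 6: x = -2, y = -5
step 7: x = -2, y = -6
step 8: x = -6, y = -14
step 9: x = -2, y = -16
step 10: x = -3, y = -19
step 11: x = -4, y = -28
step 12: x = 3, y = -27
step 13: x = 12, y = -30
step 14: x = 14, y = -34
step 15: x = 8, y = -42
The first disagreement with the transcript is at step 15, where the value should be x = 8.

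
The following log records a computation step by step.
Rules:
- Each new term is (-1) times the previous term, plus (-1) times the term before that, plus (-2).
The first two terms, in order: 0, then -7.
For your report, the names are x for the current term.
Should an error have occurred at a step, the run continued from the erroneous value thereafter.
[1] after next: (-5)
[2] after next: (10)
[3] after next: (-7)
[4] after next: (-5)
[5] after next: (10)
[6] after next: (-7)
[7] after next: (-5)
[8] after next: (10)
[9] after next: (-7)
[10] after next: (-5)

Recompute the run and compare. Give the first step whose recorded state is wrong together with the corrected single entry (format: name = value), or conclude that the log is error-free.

step 1, x = 5

Recomputing the run from the initial state:
step 1: x = 5
step 2: x = 0
step 3: x = -7
step 4: x = 5
step 5: x = 0
step 6: x = -7
step 7: x = 5
step 8: x = 0
step 9: x = -7
step 10: x = 5
The first disagreement with the log is at step 1, where the value should be x = 5.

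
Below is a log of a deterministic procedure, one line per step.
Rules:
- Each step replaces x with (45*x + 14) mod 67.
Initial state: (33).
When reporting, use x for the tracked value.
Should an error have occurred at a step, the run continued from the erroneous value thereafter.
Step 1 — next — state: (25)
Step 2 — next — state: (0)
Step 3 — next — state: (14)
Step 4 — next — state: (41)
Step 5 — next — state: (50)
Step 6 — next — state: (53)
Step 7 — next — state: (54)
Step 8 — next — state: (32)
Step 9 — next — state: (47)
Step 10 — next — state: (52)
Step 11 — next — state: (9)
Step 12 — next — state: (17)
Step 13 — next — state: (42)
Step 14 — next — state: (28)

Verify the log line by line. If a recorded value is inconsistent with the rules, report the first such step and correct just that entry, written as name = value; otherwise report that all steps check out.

no error

Step 1: x = (45*33 + 14) mod 67 = 25 — same as recorded.
Step 2: x = (45*25 + 14) mod 67 = 0 — consistent with the log.
Step 3: x = (45*0 + 14) mod 67 = 14 — exactly as logged.
Step 4: x = (45*14 + 14) mod 67 = 41 — consistent with the log.
Step 5: x = (45*41 + 14) mod 67 = 50 — verified.
Step 6: x = (45*50 + 14) mod 67 = 53 — in agreement.
Step 7: x = (45*53 + 14) mod 67 = 54 — exactly as logged.
Step 8: x = (45*54 + 14) mod 67 = 32 — agrees with the log.
Step 9: x = (45*32 + 14) mod 67 = 47 — agrees with the log.
Step 10: x = (45*47 + 14) mod 67 = 52 — exactly as logged.
Step 11: x = (45*52 + 14) mod 67 = 9 — exactly as logged.
Step 12: x = (45*9 + 14) mod 67 = 17 — agrees with the log.
Step 13: x = (45*17 + 14) mod 67 = 42 — consistent with the log.
Step 14: x = (45*42 + 14) mod 67 = 28 — no discrepancy.
Nothing is out of place; the run is error-free.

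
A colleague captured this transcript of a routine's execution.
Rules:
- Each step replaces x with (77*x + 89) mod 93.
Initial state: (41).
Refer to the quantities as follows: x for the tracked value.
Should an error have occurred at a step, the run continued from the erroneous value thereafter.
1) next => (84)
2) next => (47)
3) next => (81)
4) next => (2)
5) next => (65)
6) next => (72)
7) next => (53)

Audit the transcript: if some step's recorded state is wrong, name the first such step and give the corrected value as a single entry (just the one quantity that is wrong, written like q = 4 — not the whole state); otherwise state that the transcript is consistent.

Recomputing the run from the initial state:
step 1: x = 84
step 2: x = 47
step 3: x = 81
step 4: x = 2
step 5: x = 57
step 6: x = 14
step 7: x = 51
The first disagreement with the transcript is at step 5, where the value should be x = 57.

step 5, x = 57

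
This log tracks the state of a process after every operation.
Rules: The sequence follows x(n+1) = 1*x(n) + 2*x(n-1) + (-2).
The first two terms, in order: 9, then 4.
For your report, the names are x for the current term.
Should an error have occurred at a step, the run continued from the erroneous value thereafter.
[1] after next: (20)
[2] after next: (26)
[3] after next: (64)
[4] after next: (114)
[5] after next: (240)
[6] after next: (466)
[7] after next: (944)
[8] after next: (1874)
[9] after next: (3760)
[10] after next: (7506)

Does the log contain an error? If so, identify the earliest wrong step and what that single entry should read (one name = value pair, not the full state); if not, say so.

no error

Step 1: x = 1*(4) + (2)*(9) + (-2) = 20 — no discrepancy.
Step 2: x = 1*(20) + (2)*(4) + (-2) = 26 — no discrepancy.
Step 3: x = 1*(26) + (2)*(20) + (-2) = 64 — agrees with the log.
Step 4: x = 1*(64) + (2)*(26) + (-2) = 114 — agrees with the log.
Step 5: x = 1*(114) + (2)*(64) + (-2) = 240 — confirmed correct.
Step 6: x = 1*(240) + (2)*(114) + (-2) = 466 — confirmed correct.
Step 7: x = 1*(466) + (2)*(240) + (-2) = 944 — confirmed correct.
Step 8: x = 1*(944) + (2)*(466) + (-2) = 1874 — matches.
Step 9: x = 1*(1874) + (2)*(944) + (-2) = 3760 — matches.
Step 10: x = 1*(3760) + (2)*(1874) + (-2) = 7506 — agrees with the log.
The recomputation confirms every line.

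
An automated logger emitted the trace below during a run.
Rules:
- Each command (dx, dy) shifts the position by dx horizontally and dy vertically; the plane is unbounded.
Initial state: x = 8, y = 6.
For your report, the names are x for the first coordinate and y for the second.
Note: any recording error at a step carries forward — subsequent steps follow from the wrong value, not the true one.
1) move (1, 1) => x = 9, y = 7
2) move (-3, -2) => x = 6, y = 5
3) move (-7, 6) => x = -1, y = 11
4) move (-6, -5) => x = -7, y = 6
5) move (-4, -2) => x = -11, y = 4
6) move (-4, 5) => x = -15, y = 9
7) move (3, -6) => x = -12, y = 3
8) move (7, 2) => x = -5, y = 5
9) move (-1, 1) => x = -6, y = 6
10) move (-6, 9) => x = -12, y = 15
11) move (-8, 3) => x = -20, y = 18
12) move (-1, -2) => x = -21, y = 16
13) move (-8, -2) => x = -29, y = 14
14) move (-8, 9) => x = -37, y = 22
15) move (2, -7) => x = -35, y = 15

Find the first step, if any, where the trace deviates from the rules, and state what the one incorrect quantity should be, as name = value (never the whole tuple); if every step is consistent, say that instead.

Recomputing the run from the initial state:
step 1: x = 9, y = 7
step 2: x = 6, y = 5
step 3: x = -1, y = 11
step 4: x = -7, y = 6
step 5: x = -11, y = 4
step 6: x = -15, y = 9
step 7: x = -12, y = 3
step 8: x = -5, y = 5
step 9: x = -6, y = 6
step 10: x = -12, y = 15
step 11: x = -20, y = 18
step 12: x = -21, y = 16
step 13: x = -29, y = 14
step 14: x = -37, y = 23
step 15: x = -35, y = 16
The first disagreement with the trace is at step 14, where the value should be y = 23.

step 14, y = 23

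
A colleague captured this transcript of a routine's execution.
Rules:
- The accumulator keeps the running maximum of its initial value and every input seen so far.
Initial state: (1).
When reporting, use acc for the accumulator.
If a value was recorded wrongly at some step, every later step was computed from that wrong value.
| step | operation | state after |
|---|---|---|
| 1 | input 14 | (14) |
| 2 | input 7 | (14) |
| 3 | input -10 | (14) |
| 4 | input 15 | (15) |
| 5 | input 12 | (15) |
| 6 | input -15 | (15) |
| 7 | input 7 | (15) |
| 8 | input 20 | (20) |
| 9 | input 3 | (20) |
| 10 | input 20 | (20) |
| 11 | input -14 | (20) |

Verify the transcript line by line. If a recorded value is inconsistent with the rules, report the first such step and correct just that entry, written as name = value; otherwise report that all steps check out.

Recomputing the run from the initial state:
step 1: acc = 14
step 2: acc = 14
step 3: acc = 14
step 4: acc = 15
step 5: acc = 15
step 6: acc = 15
step 7: acc = 15
step 8: acc = 20
step 9: acc = 20
step 10: acc = 20
step 11: acc = 20
This matches the transcript at every step.

no error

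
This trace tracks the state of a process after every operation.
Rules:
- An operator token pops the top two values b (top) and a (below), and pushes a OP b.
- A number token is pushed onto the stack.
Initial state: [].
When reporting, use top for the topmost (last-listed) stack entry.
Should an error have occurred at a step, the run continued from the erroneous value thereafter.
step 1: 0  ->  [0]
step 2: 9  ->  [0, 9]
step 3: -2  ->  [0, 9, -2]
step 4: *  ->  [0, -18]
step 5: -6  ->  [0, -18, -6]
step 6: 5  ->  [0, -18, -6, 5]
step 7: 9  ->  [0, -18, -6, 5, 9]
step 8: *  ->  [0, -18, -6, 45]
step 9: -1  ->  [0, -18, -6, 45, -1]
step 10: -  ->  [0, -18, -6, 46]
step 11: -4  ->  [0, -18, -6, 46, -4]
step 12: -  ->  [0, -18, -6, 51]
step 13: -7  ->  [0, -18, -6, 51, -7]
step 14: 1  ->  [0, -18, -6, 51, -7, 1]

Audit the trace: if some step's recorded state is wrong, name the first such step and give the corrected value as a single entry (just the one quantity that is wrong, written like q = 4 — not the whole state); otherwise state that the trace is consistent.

Recomputing the run from the initial state:
step 1: [0]
step 2: [0, 9]
step 3: [0, 9, -2]
step 4: [0, -18]
step 5: [0, -18, -6]
step 6: [0, -18, -6, 5]
step 7: [0, -18, -6, 5, 9]
step 8: [0, -18, -6, 45]
step 9: [0, -18, -6, 45, -1]
step 10: [0, -18, -6, 46]
step 11: [0, -18, -6, 46, -4]
step 12: [0, -18, -6, 50]
step 13: [0, -18, -6, 50, -7]
step 14: [0, -18, -6, 50, -7, 1]
The first disagreement with the trace is at step 12, where the value should be top = 50.

step 12, top = 50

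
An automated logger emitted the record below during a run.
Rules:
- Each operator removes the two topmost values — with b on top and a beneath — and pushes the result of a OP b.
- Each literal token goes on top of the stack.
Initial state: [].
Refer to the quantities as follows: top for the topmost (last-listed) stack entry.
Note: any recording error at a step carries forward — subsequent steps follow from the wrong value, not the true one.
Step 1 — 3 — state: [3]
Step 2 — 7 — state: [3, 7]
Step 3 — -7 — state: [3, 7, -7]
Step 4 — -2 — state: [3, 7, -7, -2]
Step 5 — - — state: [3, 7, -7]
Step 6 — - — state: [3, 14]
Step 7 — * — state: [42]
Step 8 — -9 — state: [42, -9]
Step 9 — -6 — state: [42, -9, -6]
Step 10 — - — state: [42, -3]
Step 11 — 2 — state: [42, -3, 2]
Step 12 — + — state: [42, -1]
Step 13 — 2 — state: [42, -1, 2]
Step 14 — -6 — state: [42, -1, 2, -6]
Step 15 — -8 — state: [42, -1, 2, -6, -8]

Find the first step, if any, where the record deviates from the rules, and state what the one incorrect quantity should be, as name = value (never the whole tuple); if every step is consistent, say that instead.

step 5, top = -5

step 1: push 3: top = 3 -> exactly as logged
step 2: push 7: top = 7 -> checks out
step 3: push -7: top = -7 -> verified
step 4: push -2: top = -2 -> consistent with the record
step 5: -7 - -2 = -5 -> this is not what the record shows
The earliest wrong entry is at step 5: it should read top = -5.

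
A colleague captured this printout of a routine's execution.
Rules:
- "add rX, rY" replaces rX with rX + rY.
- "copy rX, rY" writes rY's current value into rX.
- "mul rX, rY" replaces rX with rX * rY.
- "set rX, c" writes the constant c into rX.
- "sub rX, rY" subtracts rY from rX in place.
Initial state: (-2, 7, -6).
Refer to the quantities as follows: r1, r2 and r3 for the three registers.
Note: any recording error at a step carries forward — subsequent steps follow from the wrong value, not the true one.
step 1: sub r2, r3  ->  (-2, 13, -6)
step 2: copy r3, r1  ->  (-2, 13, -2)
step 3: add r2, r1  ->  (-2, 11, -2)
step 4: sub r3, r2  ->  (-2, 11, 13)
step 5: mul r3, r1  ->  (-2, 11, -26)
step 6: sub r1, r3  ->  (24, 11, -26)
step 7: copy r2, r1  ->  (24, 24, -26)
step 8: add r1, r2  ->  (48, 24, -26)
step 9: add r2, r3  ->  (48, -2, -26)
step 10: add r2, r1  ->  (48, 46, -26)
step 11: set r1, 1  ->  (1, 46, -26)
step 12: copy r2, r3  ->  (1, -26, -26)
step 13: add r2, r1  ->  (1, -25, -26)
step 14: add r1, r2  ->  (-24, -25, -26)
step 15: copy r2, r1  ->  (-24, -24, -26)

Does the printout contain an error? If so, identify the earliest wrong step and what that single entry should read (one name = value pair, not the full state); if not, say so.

Recomputing the run from the initial state:
step 1: r1 = -2, r2 = 13, r3 = -6
step 2: r1 = -2, r2 = 13, r3 = -2
step 3: r1 = -2, r2 = 11, r3 = -2
step 4: r1 = -2, r2 = 11, r3 = -13
step 5: r1 = -2, r2 = 11, r3 = 26
step 6: r1 = -28, r2 = 11, r3 = 26
step 7: r1 = -28, r2 = -28, r3 = 26
step 8: r1 = -56, r2 = -28, r3 = 26
step 9: r1 = -56, r2 = -2, r3 = 26
step 10: r1 = -56, r2 = -58, r3 = 26
step 11: r1 = 1, r2 = -58, r3 = 26
step 12: r1 = 1, r2 = 26, r3 = 26
step 13: r1 = 1, r2 = 27, r3 = 26
step 14: r1 = 28, r2 = 27, r3 = 26
step 15: r1 = 28, r2 = 28, r3 = 26
The first disagreement with the printout is at step 4, where the value should be r3 = -13.

step 4, r3 = -13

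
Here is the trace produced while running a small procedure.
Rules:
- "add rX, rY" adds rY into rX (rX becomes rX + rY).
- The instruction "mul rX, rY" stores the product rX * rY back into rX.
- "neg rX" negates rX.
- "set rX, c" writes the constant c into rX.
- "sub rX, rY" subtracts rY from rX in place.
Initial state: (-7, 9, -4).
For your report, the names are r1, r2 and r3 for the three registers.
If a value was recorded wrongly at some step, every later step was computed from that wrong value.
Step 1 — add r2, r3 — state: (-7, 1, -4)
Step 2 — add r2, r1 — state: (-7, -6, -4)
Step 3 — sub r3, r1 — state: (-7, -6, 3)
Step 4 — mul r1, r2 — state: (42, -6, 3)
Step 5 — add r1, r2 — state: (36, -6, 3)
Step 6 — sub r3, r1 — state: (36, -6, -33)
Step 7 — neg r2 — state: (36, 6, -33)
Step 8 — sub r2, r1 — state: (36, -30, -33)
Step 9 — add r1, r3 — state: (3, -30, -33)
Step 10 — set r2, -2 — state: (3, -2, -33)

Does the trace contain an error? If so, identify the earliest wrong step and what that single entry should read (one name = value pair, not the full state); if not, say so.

1. r2 = 9 + -4 = 5 (a discrepancy with the trace)
First incorrect step: 1; the correct value is r2 = 5.

step 1, r2 = 5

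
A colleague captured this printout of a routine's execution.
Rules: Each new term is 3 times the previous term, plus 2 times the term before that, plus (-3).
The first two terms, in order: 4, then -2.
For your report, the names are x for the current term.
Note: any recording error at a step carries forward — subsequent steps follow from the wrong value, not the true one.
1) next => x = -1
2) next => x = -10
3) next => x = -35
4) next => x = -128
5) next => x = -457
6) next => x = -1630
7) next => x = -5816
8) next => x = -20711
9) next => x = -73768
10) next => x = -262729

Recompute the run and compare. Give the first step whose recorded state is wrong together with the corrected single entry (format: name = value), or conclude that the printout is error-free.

Recomputing the run from the initial state:
step 1: x = -1
step 2: x = -10
step 3: x = -35
step 4: x = -128
step 5: x = -457
step 6: x = -1630
step 7: x = -5807
step 8: x = -20684
step 9: x = -73669
step 10: x = -262378
The first disagreement with the printout is at step 7, where the value should be x = -5807.

step 7, x = -5807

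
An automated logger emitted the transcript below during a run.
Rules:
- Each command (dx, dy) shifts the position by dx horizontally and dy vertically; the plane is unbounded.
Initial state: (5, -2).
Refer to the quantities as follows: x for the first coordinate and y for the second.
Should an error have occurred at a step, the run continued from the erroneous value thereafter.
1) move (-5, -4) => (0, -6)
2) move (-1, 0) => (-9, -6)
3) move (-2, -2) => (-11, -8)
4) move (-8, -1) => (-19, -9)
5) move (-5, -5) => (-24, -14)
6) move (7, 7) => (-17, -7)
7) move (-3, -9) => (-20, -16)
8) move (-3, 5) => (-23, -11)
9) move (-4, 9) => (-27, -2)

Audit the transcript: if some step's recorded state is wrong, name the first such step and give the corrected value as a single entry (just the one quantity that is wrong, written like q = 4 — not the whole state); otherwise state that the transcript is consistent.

1. x = 5 + (-5) = 0, y = -2 + (-4) = -6 (matches)
2. x = 0 + (-1) = -1, y = -6 + (0) = -6 (the transcript has a different value)
First deviation found at step 2; the corrected entry is x = -1.

step 2, x = -1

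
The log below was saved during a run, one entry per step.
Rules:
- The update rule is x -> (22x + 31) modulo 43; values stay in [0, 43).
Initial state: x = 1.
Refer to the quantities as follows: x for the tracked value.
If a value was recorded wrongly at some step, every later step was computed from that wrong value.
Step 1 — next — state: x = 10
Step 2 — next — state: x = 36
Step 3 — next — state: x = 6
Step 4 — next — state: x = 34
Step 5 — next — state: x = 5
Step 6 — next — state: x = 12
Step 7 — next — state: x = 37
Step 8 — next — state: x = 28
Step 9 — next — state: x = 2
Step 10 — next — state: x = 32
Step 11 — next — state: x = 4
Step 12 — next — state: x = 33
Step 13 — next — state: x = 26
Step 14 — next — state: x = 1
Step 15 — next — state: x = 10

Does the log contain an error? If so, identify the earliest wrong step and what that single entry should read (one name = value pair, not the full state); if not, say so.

Step 1: x = (22*1 + 31) mod 43 = 10 — matches.
Step 2: x = (22*10 + 31) mod 43 = 36 — exactly as logged.
Step 3: x = (22*36 + 31) mod 43 = 6 — consistent with the log.
Step 4: x = (22*6 + 31) mod 43 = 34 — confirmed correct.
Step 5: x = (22*34 + 31) mod 43 = 5 — checks out.
Step 6: x = (22*5 + 31) mod 43 = 12 — confirmed correct.
Step 7: x = (22*12 + 31) mod 43 = 37 — checks out.
Step 8: x = (22*37 + 31) mod 43 = 28 — same as recorded.
Step 9: x = (22*28 + 31) mod 43 = 2 — checks out.
Step 10: x = (22*2 + 31) mod 43 = 32 — matches.
Step 11: x = (22*32 + 31) mod 43 = 4 — exactly as logged.
Step 12: x = (22*4 + 31) mod 43 = 33 — confirmed correct.
Step 13: x = (22*33 + 31) mod 43 = 26 — no discrepancy.
Step 14: x = (22*26 + 31) mod 43 = 1 — no discrepancy.
Step 15: x = (22*1 + 31) mod 43 = 10 — same as recorded.
All steps check out; nothing to correct.

no error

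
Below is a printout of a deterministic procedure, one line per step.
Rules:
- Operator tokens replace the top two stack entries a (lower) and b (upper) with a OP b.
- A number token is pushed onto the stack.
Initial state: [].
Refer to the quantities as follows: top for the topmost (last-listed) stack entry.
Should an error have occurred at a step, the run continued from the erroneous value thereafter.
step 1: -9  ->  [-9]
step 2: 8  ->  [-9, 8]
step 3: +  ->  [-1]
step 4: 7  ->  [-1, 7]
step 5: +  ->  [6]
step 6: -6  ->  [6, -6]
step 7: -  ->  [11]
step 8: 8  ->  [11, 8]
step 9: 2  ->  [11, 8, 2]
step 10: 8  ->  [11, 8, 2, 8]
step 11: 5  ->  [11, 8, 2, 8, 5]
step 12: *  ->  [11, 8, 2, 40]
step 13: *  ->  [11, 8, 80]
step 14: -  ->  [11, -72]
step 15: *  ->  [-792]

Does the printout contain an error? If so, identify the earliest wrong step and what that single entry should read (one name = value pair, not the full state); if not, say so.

Recomputing the run from the initial state:
step 1: [-9]
step 2: [-9, 8]
step 3: [-1]
step 4: [-1, 7]
step 5: [6]
step 6: [6, -6]
step 7: [12]
step 8: [12, 8]
step 9: [12, 8, 2]
step 10: [12, 8, 2, 8]
step 11: [12, 8, 2, 8, 5]
step 12: [12, 8, 2, 40]
step 13: [12, 8, 80]
step 14: [12, -72]
step 15: [-864]
The first disagreement with the printout is at step 7, where the value should be top = 12.

step 7, top = 12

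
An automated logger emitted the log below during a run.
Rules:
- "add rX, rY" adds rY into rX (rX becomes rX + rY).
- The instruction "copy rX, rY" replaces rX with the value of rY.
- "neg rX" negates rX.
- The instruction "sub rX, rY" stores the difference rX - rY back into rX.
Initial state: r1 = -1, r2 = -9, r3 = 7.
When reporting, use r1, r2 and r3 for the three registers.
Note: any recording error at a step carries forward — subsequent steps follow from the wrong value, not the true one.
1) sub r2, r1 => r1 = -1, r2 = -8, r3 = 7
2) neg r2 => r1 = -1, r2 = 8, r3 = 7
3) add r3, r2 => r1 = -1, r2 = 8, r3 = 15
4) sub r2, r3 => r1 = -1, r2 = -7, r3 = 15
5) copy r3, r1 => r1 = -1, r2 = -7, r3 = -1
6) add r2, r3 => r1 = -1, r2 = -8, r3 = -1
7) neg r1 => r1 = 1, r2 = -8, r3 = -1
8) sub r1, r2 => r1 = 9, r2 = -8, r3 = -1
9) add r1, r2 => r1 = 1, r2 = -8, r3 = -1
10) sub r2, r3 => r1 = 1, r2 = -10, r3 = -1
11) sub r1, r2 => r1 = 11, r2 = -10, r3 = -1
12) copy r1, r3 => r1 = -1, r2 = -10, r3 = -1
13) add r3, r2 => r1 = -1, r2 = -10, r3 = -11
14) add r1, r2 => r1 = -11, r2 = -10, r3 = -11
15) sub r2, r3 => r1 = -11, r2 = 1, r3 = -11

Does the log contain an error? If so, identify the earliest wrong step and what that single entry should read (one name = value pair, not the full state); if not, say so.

1. r2 = -9 - -1 = -8 (exactly as logged)
2. r2 = -(-8) = 8 (no discrepancy)
3. r3 = 7 + 8 = 15 (verified)
4. r2 = 8 - 15 = -7 (verified)
5. r3 = -1 (consistent with the log)
6. r2 = -7 + -1 = -8 (matches)
7. r1 = -(-1) = 1 (matches)
8. r1 = 1 - -8 = 9 (consistent with the log)
9. r1 = 9 + -8 = 1 (confirmed correct)
10. r2 = -8 - -1 = -7 (the log disagrees here)
So the first discrepancy is step 10, where the right value is r2 = -7.

step 10, r2 = -7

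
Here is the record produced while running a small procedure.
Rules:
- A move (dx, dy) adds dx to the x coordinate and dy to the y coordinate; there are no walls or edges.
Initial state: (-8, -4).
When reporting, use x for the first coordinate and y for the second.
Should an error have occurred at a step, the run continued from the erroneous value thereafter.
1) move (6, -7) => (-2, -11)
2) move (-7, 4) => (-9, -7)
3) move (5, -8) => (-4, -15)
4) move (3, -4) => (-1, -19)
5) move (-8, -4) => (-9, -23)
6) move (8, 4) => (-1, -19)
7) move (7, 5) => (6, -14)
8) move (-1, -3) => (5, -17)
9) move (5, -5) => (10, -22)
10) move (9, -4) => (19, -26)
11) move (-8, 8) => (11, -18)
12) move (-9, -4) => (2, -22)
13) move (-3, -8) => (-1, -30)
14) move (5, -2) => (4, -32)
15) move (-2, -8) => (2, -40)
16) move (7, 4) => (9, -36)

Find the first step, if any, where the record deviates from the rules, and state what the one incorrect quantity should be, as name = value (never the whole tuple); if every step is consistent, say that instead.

Recomputing the run from the initial state:
step 1: x = -2, y = -11
step 2: x = -9, y = -7
step 3: x = -4, y = -15
step 4: x = -1, y = -19
step 5: x = -9, y = -23
step 6: x = -1, y = -19
step 7: x = 6, y = -14
step 8: x = 5, y = -17
step 9: x = 10, y = -22
step 10: x = 19, y = -26
step 11: x = 11, y = -18
step 12: x = 2, y = -22
step 13: x = -1, y = -30
step 14: x = 4, y = -32
step 15: x = 2, y = -40
step 16: x = 9, y = -36
This matches the record at every step.

no error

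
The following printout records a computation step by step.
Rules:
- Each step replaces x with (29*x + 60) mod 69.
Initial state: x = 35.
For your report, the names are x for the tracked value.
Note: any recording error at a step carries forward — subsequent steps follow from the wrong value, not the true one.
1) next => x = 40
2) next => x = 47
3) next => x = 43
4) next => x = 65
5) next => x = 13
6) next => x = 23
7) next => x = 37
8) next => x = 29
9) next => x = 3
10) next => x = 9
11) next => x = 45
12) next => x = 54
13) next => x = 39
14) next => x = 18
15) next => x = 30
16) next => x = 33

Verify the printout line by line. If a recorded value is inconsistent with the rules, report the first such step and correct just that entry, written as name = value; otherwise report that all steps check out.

step 9, x = 4

1. x = (29*35 + 60) mod 69 = 40 (in agreement)
2. x = (29*40 + 60) mod 69 = 47 (verified)
3. x = (29*47 + 60) mod 69 = 43 (checks out)
4. x = (29*43 + 60) mod 69 = 65 (verified)
5. x = (29*65 + 60) mod 69 = 13 (consistent with the printout)
6. x = (29*13 + 60) mod 69 = 23 (consistent with the printout)
7. x = (29*23 + 60) mod 69 = 37 (confirmed correct)
8. x = (29*37 + 60) mod 69 = 29 (agrees with the printout)
9. x = (29*29 + 60) mod 69 = 4 (first mismatch against the printout)
The earliest wrong entry is at step 9: it should read x = 4.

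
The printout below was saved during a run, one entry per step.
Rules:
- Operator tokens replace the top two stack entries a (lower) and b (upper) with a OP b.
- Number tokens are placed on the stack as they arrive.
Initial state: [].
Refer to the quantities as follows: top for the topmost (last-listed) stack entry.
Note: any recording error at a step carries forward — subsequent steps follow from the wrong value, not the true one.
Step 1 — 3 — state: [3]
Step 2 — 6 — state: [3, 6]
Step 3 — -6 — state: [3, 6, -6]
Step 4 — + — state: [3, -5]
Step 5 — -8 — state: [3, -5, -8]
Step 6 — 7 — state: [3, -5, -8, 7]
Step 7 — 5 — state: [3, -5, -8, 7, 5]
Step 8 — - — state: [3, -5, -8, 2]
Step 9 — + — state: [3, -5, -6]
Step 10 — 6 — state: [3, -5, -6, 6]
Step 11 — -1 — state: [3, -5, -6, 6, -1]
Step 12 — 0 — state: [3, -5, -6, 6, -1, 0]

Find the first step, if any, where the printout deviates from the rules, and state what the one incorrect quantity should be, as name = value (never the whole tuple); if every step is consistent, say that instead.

step 4, top = 0

Recomputing the run from the initial state:
step 1: [3]
step 2: [3, 6]
step 3: [3, 6, -6]
step 4: [3, 0]
step 5: [3, 0, -8]
step 6: [3, 0, -8, 7]
step 7: [3, 0, -8, 7, 5]
step 8: [3, 0, -8, 2]
step 9: [3, 0, -6]
step 10: [3, 0, -6, 6]
step 11: [3, 0, -6, 6, -1]
step 12: [3, 0, -6, 6, -1, 0]
The first disagreement with the printout is at step 4, where the value should be top = 0.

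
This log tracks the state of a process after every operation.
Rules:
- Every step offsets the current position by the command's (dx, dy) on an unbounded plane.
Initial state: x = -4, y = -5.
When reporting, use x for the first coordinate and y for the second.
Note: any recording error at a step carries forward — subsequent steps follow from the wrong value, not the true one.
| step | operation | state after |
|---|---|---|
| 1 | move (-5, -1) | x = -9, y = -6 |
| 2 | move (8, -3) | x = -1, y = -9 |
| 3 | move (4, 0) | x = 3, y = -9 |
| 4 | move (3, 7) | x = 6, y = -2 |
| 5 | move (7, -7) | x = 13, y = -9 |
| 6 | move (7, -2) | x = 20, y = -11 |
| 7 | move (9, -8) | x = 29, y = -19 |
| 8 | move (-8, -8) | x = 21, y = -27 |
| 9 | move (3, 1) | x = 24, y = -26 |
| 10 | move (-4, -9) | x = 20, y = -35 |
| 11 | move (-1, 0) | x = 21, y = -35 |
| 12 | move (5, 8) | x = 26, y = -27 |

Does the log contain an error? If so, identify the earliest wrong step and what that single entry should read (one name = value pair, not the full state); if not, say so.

Step 1: x = -4 + (-5) = -9, y = -5 + (-1) = -6 — confirmed correct.
Step 2: x = -9 + (8) = -1, y = -6 + (-3) = -9 — in agreement.
Step 3: x = -1 + (4) = 3, y = -9 + (0) = -9 — agrees with the log.
Step 4: x = 3 + (3) = 6, y = -9 + (7) = -2 — checks out.
Step 5: x = 6 + (7) = 13, y = -2 + (-7) = -9 — no discrepancy.
Step 6: x = 13 + (7) = 20, y = -9 + (-2) = -11 — same as recorded.
Step 7: x = 20 + (9) = 29, y = -11 + (-8) = -19 — consistent with the log.
Step 8: x = 29 + (-8) = 21, y = -19 + (-8) = -27 — matches.
Step 9: x = 21 + (3) = 24, y = -27 + (1) = -26 — same as recorded.
Step 10: x = 24 + (-4) = 20, y = -26 + (-9) = -35 — confirmed correct.
Step 11: x = 20 + (-1) = 19, y = -35 + (0) = -35 — first mismatch against the log.
The earliest wrong entry is at step 11: it should read x = 19.

step 11, x = 19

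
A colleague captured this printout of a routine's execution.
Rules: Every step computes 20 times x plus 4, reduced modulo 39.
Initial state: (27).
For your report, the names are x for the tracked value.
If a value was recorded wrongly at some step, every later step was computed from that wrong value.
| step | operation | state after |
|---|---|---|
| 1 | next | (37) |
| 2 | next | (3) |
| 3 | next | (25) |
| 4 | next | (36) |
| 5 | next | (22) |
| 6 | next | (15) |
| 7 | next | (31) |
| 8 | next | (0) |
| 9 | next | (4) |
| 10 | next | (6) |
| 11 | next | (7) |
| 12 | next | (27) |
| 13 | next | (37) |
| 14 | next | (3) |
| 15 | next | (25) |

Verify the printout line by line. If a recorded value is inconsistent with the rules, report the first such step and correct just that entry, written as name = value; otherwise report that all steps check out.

no error

Recomputing the run from the initial state:
step 1: x = 37
step 2: x = 3
step 3: x = 25
step 4: x = 36
step 5: x = 22
step 6: x = 15
step 7: x = 31
step 8: x = 0
step 9: x = 4
step 10: x = 6
step 11: x = 7
step 12: x = 27
step 13: x = 37
step 14: x = 3
step 15: x = 25
This matches the printout at every step.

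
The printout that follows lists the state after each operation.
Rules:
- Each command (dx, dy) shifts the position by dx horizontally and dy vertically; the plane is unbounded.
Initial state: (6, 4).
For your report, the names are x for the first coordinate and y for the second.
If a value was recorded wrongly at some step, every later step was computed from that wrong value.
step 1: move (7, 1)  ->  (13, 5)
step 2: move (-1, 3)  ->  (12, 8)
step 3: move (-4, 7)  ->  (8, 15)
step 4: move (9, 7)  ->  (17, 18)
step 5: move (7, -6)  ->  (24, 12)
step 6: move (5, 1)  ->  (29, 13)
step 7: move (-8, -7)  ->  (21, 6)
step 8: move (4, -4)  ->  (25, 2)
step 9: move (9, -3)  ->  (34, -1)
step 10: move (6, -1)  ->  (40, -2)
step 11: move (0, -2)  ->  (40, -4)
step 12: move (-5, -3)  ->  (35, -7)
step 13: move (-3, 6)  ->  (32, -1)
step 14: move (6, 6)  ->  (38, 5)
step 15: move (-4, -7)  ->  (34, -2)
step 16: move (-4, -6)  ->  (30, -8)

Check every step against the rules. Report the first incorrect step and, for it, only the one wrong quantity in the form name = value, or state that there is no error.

Recomputing the run from the initial state:
step 1: x = 13, y = 5
step 2: x = 12, y = 8
step 3: x = 8, y = 15
step 4: x = 17, y = 22
step 5: x = 24, y = 16
step 6: x = 29, y = 17
step 7: x = 21, y = 10
step 8: x = 25, y = 6
step 9: x = 34, y = 3
step 10: x = 40, y = 2
step 11: x = 40, y = 0
step 12: x = 35, y = -3
step 13: x = 32, y = 3
step 14: x = 38, y = 9
step 15: x = 34, y = 2
step 16: x = 30, y = -4
The first disagreement with the printout is at step 4, where the value should be y = 22.

step 4, y = 22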